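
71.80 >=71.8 True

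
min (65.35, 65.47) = 65.35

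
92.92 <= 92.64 False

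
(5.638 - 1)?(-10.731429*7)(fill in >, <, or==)>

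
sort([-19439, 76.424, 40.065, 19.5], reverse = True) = [76.424, 40.065, 19.5, -19439]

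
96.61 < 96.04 False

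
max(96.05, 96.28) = 96.28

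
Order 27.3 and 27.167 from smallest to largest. 27.167, 27.3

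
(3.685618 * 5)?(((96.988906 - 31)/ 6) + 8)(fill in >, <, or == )<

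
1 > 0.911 True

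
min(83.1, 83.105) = 83.1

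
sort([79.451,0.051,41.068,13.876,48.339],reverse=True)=[79.451,48.339,41.068,13.876,0.051]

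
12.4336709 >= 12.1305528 True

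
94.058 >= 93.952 True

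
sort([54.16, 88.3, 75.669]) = [54.16, 75.669, 88.3]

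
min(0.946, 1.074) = 0.946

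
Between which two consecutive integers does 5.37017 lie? 5 and 6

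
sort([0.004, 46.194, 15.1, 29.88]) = [0.004, 15.1, 29.88, 46.194]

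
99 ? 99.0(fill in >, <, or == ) ==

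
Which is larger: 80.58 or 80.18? 80.58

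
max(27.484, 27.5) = 27.5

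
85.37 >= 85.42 False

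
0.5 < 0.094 False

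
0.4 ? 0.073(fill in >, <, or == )>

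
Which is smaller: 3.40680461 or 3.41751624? 3.40680461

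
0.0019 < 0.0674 True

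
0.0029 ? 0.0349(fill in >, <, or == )<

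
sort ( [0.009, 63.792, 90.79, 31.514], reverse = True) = [90.79, 63.792, 31.514, 0.009]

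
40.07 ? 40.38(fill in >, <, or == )<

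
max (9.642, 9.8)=9.8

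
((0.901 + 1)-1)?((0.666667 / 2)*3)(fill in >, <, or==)<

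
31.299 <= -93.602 False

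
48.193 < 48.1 False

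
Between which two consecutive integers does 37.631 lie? 37 and 38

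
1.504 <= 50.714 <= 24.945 False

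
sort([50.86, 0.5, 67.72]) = [0.5, 50.86, 67.72]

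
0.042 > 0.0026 True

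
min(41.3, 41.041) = 41.041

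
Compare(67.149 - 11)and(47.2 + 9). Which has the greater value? (47.2 + 9)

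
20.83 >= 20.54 True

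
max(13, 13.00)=13.00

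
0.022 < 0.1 True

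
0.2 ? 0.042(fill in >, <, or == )>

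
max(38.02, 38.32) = 38.32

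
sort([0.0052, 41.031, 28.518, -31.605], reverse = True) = [41.031, 28.518, 0.0052, -31.605]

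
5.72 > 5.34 True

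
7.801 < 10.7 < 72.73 True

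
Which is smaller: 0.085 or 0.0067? 0.0067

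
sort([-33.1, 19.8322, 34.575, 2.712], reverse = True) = [34.575, 19.8322, 2.712, -33.1]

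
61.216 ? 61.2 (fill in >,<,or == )>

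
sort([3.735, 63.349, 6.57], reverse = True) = [63.349, 6.57, 3.735]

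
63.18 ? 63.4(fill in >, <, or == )<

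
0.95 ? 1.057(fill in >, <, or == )<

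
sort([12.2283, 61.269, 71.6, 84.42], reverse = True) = [84.42, 71.6, 61.269, 12.2283]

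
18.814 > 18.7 True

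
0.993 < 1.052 True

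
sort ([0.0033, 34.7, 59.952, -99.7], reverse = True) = [59.952, 34.7, 0.0033, -99.7]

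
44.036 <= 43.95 False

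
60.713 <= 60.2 False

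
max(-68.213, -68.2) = -68.2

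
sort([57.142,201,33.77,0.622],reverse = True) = [201,57.142,33.77,0.622]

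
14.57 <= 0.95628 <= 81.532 False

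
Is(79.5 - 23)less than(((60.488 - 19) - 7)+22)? No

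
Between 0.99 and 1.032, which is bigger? 1.032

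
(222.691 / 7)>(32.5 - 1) True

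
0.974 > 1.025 False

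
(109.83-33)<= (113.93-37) True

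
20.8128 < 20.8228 True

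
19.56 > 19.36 True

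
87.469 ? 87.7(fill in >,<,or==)<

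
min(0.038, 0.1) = 0.038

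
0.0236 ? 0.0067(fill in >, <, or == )>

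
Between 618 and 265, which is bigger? 618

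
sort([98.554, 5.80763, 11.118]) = [5.80763, 11.118, 98.554]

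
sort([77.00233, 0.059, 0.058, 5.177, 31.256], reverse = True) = [77.00233, 31.256, 5.177, 0.059, 0.058]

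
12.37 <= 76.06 True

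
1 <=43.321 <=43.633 True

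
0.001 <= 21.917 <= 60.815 True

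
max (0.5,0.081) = 0.5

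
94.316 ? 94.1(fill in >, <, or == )>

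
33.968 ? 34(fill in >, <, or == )<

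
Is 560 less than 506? No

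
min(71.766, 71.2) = 71.2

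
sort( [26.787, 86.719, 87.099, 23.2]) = [23.2, 26.787, 86.719, 87.099]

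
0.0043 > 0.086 False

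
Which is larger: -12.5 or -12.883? -12.5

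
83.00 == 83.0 True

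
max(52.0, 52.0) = 52.0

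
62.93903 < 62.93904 True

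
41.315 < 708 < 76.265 False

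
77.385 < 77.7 True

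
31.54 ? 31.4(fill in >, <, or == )>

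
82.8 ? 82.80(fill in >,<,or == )==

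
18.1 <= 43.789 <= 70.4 True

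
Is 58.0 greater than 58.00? No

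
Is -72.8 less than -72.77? Yes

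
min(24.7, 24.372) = 24.372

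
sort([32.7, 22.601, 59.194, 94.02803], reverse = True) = [94.02803, 59.194, 32.7, 22.601]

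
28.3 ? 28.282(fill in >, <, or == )>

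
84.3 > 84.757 False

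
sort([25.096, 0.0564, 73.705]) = [0.0564, 25.096, 73.705]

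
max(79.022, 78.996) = 79.022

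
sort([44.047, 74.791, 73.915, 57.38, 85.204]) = [44.047, 57.38, 73.915, 74.791, 85.204]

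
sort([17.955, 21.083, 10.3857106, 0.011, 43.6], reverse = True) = [43.6, 21.083, 17.955, 10.3857106, 0.011]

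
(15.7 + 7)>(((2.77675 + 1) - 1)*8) True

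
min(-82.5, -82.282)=-82.5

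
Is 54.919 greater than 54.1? Yes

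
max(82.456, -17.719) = 82.456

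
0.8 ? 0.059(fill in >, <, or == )>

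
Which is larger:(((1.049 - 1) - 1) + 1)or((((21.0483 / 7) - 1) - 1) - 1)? (((1.049 - 1) - 1) + 1)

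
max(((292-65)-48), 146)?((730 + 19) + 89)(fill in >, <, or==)<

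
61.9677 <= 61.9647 False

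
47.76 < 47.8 True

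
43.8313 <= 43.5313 False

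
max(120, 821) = 821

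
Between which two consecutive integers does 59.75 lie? 59 and 60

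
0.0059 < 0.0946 True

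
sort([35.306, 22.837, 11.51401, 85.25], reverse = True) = [85.25, 35.306, 22.837, 11.51401]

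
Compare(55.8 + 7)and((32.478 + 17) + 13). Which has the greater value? (55.8 + 7)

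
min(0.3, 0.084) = 0.084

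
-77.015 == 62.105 False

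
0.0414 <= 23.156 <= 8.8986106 False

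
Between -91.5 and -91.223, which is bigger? -91.223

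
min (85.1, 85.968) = 85.1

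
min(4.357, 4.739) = 4.357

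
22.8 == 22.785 False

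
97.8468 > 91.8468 True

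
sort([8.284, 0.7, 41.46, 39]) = [0.7, 8.284, 39, 41.46]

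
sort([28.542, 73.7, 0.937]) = [0.937, 28.542, 73.7]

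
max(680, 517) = 680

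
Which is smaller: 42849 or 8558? 8558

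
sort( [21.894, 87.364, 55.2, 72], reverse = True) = [87.364, 72, 55.2, 21.894]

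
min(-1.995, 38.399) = -1.995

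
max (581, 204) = 581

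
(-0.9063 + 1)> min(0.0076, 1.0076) True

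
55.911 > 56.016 False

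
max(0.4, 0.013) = 0.4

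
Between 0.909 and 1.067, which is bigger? 1.067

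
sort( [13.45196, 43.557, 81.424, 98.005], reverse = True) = [98.005, 81.424, 43.557, 13.45196]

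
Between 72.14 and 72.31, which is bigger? 72.31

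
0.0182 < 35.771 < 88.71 True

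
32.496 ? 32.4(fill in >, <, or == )>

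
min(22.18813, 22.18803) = 22.18803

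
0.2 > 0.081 True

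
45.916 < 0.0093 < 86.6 False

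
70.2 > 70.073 True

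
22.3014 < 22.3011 False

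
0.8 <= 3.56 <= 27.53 True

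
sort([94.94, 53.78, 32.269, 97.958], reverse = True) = [97.958, 94.94, 53.78, 32.269]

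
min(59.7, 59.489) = 59.489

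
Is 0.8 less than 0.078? No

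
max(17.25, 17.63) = 17.63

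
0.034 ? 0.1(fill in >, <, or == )<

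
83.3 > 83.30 False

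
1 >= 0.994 True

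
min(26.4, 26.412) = 26.4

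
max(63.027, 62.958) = 63.027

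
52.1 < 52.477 True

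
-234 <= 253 True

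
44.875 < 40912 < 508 False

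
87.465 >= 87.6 False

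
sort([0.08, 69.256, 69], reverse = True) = [69.256, 69, 0.08]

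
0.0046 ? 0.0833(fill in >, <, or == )<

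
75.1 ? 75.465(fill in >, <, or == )<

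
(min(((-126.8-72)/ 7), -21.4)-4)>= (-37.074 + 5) False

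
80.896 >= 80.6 True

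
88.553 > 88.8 False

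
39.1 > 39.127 False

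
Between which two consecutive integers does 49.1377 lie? 49 and 50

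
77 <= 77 True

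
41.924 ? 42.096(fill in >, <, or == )<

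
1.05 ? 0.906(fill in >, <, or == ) >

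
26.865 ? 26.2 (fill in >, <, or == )>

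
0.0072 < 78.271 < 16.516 False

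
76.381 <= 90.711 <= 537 True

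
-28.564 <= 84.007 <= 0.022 False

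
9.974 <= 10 True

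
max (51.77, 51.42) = 51.77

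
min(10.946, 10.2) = 10.2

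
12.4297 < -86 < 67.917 False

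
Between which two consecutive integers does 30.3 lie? 30 and 31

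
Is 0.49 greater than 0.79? No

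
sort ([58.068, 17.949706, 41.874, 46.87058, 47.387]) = [17.949706, 41.874, 46.87058, 47.387, 58.068]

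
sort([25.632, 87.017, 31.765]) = [25.632, 31.765, 87.017]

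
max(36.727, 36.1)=36.727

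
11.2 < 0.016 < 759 False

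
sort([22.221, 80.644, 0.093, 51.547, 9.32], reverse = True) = [80.644, 51.547, 22.221, 9.32, 0.093]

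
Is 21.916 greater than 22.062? No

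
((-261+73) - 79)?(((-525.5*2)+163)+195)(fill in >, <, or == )>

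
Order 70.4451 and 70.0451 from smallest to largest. 70.0451, 70.4451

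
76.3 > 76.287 True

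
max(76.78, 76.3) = 76.78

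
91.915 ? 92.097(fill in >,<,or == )<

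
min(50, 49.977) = 49.977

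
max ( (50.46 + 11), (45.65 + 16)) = 61.65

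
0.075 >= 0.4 False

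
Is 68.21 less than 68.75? Yes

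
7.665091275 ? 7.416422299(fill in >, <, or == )>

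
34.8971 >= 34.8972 False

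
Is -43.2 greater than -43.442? Yes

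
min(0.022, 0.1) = 0.022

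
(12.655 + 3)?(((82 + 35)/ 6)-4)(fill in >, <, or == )>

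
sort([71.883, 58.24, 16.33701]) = [16.33701, 58.24, 71.883]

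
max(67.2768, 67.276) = 67.2768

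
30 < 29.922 False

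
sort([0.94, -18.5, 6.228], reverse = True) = [6.228, 0.94, -18.5]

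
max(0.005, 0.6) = 0.6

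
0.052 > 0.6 False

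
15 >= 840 False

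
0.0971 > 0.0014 True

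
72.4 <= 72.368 False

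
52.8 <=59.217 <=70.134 True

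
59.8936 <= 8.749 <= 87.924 False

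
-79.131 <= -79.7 False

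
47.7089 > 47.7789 False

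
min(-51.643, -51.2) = -51.643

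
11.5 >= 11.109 True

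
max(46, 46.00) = 46.00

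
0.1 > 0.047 True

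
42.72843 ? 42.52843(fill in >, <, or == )>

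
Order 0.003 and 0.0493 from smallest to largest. 0.003, 0.0493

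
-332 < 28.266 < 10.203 False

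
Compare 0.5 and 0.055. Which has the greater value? 0.5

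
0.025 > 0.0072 True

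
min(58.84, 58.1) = 58.1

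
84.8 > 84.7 True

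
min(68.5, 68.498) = 68.498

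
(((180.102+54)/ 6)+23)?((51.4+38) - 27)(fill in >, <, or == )<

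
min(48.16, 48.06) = 48.06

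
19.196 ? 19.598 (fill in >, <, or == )<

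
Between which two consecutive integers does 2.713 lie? 2 and 3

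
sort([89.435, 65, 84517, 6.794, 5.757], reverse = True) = [84517, 89.435, 65, 6.794, 5.757]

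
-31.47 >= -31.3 False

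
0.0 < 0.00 False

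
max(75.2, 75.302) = 75.302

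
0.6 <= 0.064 False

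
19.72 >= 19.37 True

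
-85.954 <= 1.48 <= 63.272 True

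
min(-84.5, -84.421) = -84.5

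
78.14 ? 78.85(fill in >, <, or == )<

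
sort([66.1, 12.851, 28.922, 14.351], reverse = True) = [66.1, 28.922, 14.351, 12.851]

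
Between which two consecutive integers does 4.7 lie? 4 and 5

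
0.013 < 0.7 True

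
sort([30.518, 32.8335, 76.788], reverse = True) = [76.788, 32.8335, 30.518]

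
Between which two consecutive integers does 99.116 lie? 99 and 100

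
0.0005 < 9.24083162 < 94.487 True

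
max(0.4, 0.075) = 0.4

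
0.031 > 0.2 False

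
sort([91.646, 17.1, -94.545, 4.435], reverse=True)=[91.646, 17.1, 4.435, -94.545]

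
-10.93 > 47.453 False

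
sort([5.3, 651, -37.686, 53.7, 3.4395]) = [-37.686, 3.4395, 5.3, 53.7, 651]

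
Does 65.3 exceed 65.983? No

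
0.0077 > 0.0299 False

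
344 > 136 True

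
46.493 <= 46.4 False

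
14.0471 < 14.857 True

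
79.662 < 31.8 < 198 False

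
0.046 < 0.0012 False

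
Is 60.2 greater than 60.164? Yes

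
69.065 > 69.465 False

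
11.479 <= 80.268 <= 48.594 False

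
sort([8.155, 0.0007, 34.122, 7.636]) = [0.0007, 7.636, 8.155, 34.122]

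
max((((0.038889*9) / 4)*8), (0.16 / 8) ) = 0.700002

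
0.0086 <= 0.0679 True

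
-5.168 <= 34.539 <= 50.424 True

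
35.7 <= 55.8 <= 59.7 True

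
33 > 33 False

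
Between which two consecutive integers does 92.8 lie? 92 and 93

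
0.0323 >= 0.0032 True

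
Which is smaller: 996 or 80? 80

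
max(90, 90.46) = 90.46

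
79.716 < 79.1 False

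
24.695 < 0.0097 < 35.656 False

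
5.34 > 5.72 False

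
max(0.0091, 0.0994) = 0.0994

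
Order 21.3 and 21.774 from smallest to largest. 21.3, 21.774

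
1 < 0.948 False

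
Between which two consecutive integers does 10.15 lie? 10 and 11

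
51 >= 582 False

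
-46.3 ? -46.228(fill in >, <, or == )<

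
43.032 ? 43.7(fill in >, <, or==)<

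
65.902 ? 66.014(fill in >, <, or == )<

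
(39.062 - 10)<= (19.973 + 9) False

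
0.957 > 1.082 False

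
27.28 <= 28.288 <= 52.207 True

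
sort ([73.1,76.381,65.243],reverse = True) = [76.381,73.1,65.243]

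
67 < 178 True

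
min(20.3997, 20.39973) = 20.3997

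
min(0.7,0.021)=0.021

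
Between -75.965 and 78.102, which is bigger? 78.102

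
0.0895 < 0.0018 False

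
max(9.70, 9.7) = 9.7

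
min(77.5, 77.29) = 77.29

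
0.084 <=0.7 True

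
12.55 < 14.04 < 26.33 True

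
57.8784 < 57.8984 True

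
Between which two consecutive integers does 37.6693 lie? 37 and 38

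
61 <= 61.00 True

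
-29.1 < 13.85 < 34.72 True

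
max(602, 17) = 602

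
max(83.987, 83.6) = 83.987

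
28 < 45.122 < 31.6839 False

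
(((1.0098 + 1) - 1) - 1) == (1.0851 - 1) False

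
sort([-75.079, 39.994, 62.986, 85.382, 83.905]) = [-75.079, 39.994, 62.986, 83.905, 85.382]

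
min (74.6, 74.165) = 74.165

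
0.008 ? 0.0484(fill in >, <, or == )<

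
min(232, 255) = 232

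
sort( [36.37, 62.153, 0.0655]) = [0.0655, 36.37, 62.153]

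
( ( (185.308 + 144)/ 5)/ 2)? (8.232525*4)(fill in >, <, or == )>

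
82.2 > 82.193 True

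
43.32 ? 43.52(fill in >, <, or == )<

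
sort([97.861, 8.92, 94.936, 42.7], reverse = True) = [97.861, 94.936, 42.7, 8.92]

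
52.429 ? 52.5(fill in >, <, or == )<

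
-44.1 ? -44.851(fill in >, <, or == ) >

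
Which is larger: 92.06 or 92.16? 92.16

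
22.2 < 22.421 True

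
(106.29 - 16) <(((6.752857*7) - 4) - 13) False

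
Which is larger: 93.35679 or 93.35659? 93.35679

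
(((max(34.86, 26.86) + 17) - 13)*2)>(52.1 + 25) True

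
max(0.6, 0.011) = 0.6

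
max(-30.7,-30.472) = -30.472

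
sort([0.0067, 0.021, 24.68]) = [0.0067, 0.021, 24.68]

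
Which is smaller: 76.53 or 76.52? 76.52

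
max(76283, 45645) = 76283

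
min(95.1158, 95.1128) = 95.1128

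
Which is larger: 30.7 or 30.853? 30.853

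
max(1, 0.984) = 1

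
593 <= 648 True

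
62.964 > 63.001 False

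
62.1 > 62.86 False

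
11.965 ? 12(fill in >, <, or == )<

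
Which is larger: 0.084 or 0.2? 0.2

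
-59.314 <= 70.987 True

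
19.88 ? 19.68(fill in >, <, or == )>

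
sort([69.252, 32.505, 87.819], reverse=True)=[87.819, 69.252, 32.505]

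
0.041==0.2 False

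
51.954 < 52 True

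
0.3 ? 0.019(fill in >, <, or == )>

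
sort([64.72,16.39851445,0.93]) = [0.93,16.39851445,64.72]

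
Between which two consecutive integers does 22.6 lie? 22 and 23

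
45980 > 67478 False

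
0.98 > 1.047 False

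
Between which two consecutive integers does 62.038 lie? 62 and 63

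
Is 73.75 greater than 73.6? Yes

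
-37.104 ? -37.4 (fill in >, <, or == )>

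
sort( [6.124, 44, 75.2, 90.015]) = [6.124, 44, 75.2, 90.015]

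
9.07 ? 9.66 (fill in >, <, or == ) <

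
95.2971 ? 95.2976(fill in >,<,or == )<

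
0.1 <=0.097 False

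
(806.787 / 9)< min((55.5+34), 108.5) False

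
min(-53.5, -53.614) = -53.614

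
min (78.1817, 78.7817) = 78.1817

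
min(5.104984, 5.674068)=5.104984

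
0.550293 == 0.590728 False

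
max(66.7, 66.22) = 66.7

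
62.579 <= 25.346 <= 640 False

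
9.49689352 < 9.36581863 False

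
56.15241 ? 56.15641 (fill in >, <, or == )<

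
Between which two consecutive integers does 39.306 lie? 39 and 40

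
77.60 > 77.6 False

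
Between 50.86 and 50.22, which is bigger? 50.86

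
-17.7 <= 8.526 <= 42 True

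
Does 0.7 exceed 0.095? Yes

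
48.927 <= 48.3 False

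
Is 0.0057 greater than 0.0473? No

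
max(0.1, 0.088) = 0.1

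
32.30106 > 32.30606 False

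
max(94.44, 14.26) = 94.44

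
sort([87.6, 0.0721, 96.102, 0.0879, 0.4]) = [0.0721, 0.0879, 0.4, 87.6, 96.102]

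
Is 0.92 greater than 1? No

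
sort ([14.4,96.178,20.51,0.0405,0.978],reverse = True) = [96.178,20.51,14.4,0.978,0.0405]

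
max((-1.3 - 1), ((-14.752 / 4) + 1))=-2.3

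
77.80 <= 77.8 True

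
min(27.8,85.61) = 27.8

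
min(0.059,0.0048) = 0.0048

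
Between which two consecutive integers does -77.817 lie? -78 and -77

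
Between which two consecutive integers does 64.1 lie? 64 and 65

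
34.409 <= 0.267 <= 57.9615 False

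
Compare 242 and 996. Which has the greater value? 996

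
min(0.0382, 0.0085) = 0.0085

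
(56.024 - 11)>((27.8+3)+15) False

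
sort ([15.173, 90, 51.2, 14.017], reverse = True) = [90, 51.2, 15.173, 14.017]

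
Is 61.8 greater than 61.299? Yes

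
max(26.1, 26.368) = 26.368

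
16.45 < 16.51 True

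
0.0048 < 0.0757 True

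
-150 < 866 True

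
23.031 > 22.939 True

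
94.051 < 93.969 False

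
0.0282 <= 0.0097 False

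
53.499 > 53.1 True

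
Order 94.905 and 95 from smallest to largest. 94.905, 95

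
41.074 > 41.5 False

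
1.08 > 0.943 True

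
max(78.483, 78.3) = 78.483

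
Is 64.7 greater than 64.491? Yes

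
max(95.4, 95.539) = 95.539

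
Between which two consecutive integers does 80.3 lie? 80 and 81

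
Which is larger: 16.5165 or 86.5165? 86.5165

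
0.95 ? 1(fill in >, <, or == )<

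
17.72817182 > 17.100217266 True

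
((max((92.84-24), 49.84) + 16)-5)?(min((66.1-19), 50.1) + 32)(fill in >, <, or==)>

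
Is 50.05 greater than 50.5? No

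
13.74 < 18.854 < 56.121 True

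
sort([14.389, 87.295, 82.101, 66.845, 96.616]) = [14.389, 66.845, 82.101, 87.295, 96.616]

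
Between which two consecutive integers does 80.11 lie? 80 and 81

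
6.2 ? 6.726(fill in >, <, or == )<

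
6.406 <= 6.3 False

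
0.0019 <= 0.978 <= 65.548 True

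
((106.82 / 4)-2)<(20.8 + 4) True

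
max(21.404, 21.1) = 21.404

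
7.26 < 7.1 False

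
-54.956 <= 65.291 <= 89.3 True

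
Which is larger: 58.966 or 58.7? 58.966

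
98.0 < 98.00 False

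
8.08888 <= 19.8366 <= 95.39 True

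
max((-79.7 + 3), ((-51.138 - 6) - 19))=-76.138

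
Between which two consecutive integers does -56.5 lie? -57 and -56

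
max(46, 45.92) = 46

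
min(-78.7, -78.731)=-78.731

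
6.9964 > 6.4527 True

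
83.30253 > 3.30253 True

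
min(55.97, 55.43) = 55.43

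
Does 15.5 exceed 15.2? Yes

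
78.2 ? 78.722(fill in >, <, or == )<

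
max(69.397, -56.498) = 69.397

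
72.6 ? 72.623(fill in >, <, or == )<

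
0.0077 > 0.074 False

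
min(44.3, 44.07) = 44.07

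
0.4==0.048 False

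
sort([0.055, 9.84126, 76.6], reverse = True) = [76.6, 9.84126, 0.055]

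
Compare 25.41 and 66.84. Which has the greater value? 66.84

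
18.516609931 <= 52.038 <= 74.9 True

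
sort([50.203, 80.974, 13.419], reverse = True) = [80.974, 50.203, 13.419]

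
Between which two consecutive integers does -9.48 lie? -10 and -9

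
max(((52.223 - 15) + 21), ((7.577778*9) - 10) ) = 58.223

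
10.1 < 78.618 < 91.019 True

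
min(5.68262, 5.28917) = 5.28917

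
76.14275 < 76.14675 True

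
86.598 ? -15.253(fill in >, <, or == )>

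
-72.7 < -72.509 True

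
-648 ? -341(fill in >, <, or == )<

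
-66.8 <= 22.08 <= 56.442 True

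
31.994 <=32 True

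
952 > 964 False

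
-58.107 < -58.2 False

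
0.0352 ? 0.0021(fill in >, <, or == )>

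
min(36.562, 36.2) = 36.2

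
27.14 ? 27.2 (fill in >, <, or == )<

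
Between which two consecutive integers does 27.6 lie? 27 and 28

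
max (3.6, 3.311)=3.6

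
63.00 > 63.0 False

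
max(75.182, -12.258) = 75.182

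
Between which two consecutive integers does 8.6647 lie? 8 and 9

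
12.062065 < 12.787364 True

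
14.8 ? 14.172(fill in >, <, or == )>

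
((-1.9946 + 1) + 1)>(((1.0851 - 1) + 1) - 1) False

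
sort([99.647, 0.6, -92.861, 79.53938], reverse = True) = [99.647, 79.53938, 0.6, -92.861]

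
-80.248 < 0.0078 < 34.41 True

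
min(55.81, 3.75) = 3.75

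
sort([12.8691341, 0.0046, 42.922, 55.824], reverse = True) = [55.824, 42.922, 12.8691341, 0.0046]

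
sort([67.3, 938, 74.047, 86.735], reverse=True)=[938, 86.735, 74.047, 67.3]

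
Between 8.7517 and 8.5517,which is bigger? 8.7517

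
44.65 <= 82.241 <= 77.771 False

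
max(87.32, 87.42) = 87.42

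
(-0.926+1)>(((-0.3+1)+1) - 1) False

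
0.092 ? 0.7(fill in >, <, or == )<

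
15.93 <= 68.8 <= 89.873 True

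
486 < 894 True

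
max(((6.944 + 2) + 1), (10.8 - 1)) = 9.944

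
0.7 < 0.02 False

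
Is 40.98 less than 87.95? Yes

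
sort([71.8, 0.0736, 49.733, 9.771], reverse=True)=[71.8, 49.733, 9.771, 0.0736]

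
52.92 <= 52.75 False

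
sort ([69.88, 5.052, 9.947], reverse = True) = [69.88, 9.947, 5.052]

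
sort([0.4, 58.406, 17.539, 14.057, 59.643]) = [0.4, 14.057, 17.539, 58.406, 59.643]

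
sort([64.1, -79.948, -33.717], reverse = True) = [64.1, -33.717, -79.948]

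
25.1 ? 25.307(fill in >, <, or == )<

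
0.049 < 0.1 True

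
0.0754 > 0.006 True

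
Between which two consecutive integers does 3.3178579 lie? 3 and 4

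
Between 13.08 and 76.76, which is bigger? 76.76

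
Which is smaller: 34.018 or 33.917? 33.917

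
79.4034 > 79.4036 False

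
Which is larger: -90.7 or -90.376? -90.376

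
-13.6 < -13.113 True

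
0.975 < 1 True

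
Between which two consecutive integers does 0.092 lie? 0 and 1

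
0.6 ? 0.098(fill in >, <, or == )>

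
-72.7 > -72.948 True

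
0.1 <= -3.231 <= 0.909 False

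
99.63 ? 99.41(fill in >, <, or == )>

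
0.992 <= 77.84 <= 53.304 False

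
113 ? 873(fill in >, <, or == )<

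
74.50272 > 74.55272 False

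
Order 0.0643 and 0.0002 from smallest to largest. 0.0002, 0.0643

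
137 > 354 False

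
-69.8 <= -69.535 True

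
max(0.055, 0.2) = 0.2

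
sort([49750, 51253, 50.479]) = [50.479, 49750, 51253]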